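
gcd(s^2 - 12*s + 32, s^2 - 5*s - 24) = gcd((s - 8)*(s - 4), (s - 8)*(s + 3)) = s - 8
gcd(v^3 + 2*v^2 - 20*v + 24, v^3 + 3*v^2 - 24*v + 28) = v^2 - 4*v + 4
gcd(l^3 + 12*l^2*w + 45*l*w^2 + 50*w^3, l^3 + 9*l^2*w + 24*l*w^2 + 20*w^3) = l^2 + 7*l*w + 10*w^2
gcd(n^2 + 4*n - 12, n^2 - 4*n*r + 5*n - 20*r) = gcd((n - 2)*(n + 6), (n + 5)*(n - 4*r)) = 1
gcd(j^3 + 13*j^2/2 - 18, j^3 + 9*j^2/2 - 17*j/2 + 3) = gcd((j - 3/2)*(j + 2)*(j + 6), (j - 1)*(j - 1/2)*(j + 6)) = j + 6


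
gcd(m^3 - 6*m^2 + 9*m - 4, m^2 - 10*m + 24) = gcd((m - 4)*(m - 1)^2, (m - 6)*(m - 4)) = m - 4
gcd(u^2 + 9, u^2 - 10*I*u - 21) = u - 3*I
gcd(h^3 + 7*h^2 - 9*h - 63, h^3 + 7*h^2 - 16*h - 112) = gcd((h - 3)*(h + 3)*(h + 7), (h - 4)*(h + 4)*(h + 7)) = h + 7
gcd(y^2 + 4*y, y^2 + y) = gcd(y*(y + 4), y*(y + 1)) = y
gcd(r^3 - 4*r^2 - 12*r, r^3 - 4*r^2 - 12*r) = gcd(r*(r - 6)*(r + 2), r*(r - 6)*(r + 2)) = r^3 - 4*r^2 - 12*r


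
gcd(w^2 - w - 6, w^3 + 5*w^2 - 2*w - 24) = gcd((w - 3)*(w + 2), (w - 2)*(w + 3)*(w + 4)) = 1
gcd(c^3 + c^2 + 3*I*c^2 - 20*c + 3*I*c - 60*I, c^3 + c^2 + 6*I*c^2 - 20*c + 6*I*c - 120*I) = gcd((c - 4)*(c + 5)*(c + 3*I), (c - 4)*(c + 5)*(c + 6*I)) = c^2 + c - 20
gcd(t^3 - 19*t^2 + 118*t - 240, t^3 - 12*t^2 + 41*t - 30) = t^2 - 11*t + 30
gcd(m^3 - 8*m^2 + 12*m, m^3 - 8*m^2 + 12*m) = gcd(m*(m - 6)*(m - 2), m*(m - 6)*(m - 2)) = m^3 - 8*m^2 + 12*m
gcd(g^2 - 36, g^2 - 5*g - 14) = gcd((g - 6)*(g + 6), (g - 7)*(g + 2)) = 1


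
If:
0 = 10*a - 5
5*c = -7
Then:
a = 1/2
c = -7/5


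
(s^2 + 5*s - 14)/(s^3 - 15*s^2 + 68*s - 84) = (s + 7)/(s^2 - 13*s + 42)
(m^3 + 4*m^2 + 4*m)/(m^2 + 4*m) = (m^2 + 4*m + 4)/(m + 4)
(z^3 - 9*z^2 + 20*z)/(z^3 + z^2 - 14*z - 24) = z*(z - 5)/(z^2 + 5*z + 6)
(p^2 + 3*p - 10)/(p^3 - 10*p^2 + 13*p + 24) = (p^2 + 3*p - 10)/(p^3 - 10*p^2 + 13*p + 24)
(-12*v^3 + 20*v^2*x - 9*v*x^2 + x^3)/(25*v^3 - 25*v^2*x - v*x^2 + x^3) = (12*v^2 - 8*v*x + x^2)/(-25*v^2 + x^2)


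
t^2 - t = t*(t - 1)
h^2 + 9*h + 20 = (h + 4)*(h + 5)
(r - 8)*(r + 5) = r^2 - 3*r - 40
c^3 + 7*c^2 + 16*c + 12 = (c + 2)^2*(c + 3)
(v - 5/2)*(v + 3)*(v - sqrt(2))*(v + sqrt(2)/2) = v^4 - sqrt(2)*v^3/2 + v^3/2 - 17*v^2/2 - sqrt(2)*v^2/4 - v/2 + 15*sqrt(2)*v/4 + 15/2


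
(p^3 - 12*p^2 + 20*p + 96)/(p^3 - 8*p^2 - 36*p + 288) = (p + 2)/(p + 6)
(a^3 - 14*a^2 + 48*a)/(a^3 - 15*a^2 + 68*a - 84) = a*(a - 8)/(a^2 - 9*a + 14)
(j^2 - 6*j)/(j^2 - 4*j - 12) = j/(j + 2)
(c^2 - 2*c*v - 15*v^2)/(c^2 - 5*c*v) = (c + 3*v)/c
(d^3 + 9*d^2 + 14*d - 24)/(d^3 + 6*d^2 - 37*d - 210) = (d^3 + 9*d^2 + 14*d - 24)/(d^3 + 6*d^2 - 37*d - 210)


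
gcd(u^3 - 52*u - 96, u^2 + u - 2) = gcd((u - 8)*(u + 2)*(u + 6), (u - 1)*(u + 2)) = u + 2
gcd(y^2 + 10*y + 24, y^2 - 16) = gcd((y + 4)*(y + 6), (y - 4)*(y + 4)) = y + 4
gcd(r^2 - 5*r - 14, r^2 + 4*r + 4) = r + 2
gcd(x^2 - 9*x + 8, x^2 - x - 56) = x - 8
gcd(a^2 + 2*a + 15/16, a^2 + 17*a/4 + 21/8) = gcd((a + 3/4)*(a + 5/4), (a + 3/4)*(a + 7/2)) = a + 3/4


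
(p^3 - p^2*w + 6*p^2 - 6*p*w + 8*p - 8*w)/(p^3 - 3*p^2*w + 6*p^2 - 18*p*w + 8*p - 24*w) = (p - w)/(p - 3*w)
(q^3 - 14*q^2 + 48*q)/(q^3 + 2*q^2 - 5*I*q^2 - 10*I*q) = (q^2 - 14*q + 48)/(q^2 + q*(2 - 5*I) - 10*I)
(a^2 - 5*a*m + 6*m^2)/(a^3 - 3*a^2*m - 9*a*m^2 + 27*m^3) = (a - 2*m)/(a^2 - 9*m^2)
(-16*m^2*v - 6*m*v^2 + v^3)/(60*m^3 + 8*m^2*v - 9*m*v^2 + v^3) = v*(-8*m + v)/(30*m^2 - 11*m*v + v^2)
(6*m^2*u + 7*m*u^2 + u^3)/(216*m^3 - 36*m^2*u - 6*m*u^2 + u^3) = u*(m + u)/(36*m^2 - 12*m*u + u^2)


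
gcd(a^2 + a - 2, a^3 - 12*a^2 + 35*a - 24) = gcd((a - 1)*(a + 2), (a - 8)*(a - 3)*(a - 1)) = a - 1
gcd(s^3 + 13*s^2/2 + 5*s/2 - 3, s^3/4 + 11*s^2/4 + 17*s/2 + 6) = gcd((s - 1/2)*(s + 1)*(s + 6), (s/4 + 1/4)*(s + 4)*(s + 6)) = s^2 + 7*s + 6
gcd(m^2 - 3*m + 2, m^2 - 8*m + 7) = m - 1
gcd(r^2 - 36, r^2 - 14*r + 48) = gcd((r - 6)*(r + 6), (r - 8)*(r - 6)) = r - 6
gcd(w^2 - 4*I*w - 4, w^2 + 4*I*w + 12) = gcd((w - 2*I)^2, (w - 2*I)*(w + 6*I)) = w - 2*I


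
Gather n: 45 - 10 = 35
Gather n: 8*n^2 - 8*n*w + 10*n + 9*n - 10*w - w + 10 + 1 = 8*n^2 + n*(19 - 8*w) - 11*w + 11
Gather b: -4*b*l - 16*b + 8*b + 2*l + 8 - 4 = b*(-4*l - 8) + 2*l + 4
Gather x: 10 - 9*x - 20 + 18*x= 9*x - 10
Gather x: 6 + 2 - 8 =0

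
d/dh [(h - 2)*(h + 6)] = 2*h + 4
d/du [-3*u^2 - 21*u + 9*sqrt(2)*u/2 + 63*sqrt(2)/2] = -6*u - 21 + 9*sqrt(2)/2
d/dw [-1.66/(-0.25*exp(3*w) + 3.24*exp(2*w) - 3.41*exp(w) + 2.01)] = (-1.245*exp(2*w) + 10.7568*exp(w) - 5.6606)*exp(w)/(0.25*exp(3*w) - 3.24*exp(2*w) + 3.41*exp(w) - 2.01)^2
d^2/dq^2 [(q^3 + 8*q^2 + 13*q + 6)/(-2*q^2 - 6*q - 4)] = 4/(q^3 + 6*q^2 + 12*q + 8)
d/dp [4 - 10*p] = -10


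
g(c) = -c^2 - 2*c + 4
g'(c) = -2*c - 2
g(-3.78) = -2.73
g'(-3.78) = 5.56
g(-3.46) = -1.05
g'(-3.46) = 4.92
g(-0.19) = 4.34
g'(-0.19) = -1.62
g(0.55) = 2.60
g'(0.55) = -3.10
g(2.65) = -8.32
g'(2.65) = -7.30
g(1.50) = -1.25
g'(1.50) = -5.00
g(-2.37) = 3.12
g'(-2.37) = 2.74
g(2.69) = -8.62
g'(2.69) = -7.38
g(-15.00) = -191.00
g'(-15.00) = 28.00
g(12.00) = -164.00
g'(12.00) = -26.00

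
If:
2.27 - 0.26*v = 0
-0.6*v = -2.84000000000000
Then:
No Solution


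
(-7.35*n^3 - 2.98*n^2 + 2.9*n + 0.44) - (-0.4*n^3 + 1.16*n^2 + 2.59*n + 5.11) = -6.95*n^3 - 4.14*n^2 + 0.31*n - 4.67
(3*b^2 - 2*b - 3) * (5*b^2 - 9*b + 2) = 15*b^4 - 37*b^3 + 9*b^2 + 23*b - 6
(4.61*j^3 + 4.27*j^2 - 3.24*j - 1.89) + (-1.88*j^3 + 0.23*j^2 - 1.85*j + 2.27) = 2.73*j^3 + 4.5*j^2 - 5.09*j + 0.38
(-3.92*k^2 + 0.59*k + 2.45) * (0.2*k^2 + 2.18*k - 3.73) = -0.784*k^4 - 8.4276*k^3 + 16.3978*k^2 + 3.1403*k - 9.1385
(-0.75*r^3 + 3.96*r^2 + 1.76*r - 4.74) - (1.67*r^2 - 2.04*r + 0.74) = -0.75*r^3 + 2.29*r^2 + 3.8*r - 5.48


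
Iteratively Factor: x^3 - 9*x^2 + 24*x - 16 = (x - 1)*(x^2 - 8*x + 16) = (x - 4)*(x - 1)*(x - 4)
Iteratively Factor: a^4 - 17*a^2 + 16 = (a + 1)*(a^3 - a^2 - 16*a + 16) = (a + 1)*(a + 4)*(a^2 - 5*a + 4) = (a - 1)*(a + 1)*(a + 4)*(a - 4)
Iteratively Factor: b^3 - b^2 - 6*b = (b)*(b^2 - b - 6) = b*(b - 3)*(b + 2)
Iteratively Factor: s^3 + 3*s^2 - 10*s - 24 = (s + 4)*(s^2 - s - 6) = (s - 3)*(s + 4)*(s + 2)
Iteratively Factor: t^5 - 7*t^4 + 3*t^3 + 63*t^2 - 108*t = (t - 4)*(t^4 - 3*t^3 - 9*t^2 + 27*t) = (t - 4)*(t + 3)*(t^3 - 6*t^2 + 9*t) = (t - 4)*(t - 3)*(t + 3)*(t^2 - 3*t) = t*(t - 4)*(t - 3)*(t + 3)*(t - 3)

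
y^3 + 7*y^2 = y^2*(y + 7)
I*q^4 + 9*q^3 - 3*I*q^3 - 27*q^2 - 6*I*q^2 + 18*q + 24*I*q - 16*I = (q - 2)*(q - 1)*(q - 8*I)*(I*q + 1)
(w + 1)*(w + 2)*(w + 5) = w^3 + 8*w^2 + 17*w + 10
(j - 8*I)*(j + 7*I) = j^2 - I*j + 56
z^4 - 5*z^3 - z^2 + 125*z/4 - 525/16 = (z - 7/2)*(z - 5/2)*(z - 3/2)*(z + 5/2)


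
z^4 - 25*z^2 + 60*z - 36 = (z - 3)*(z - 2)*(z - 1)*(z + 6)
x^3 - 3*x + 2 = (x - 1)^2*(x + 2)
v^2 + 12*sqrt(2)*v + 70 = (v + 5*sqrt(2))*(v + 7*sqrt(2))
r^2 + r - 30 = (r - 5)*(r + 6)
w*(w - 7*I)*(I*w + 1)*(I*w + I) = -w^4 - w^3 + 8*I*w^3 + 7*w^2 + 8*I*w^2 + 7*w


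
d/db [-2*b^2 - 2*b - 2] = -4*b - 2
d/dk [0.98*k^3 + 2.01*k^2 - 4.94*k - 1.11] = 2.94*k^2 + 4.02*k - 4.94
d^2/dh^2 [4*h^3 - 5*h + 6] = 24*h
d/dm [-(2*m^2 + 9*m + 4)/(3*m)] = -2/3 + 4/(3*m^2)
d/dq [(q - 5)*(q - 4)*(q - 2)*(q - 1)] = 4*q^3 - 36*q^2 + 98*q - 78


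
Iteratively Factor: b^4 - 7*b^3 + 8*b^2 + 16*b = (b - 4)*(b^3 - 3*b^2 - 4*b) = (b - 4)^2*(b^2 + b) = b*(b - 4)^2*(b + 1)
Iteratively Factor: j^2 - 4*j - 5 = (j + 1)*(j - 5)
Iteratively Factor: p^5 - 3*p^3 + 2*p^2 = (p)*(p^4 - 3*p^2 + 2*p) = p*(p + 2)*(p^3 - 2*p^2 + p) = p*(p - 1)*(p + 2)*(p^2 - p) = p*(p - 1)^2*(p + 2)*(p)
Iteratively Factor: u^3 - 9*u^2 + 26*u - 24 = (u - 4)*(u^2 - 5*u + 6) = (u - 4)*(u - 3)*(u - 2)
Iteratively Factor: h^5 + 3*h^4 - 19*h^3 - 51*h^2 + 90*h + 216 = (h + 3)*(h^4 - 19*h^2 + 6*h + 72) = (h - 3)*(h + 3)*(h^3 + 3*h^2 - 10*h - 24) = (h - 3)*(h + 3)*(h + 4)*(h^2 - h - 6) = (h - 3)^2*(h + 3)*(h + 4)*(h + 2)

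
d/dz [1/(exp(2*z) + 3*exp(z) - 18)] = (-2*exp(z) - 3)*exp(z)/(exp(2*z) + 3*exp(z) - 18)^2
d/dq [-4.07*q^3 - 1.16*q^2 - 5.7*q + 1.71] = -12.21*q^2 - 2.32*q - 5.7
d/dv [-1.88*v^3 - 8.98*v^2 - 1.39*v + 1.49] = -5.64*v^2 - 17.96*v - 1.39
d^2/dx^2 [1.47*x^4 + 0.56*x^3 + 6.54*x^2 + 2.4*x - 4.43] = 17.64*x^2 + 3.36*x + 13.08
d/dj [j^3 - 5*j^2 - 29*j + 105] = 3*j^2 - 10*j - 29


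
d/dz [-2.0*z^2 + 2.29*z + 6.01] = 2.29 - 4.0*z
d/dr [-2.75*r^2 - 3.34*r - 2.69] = -5.5*r - 3.34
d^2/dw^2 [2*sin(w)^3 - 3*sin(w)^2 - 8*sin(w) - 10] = -18*sin(w)^3 + 12*sin(w)^2 + 20*sin(w) - 6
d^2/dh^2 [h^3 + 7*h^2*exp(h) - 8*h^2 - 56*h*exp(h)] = 7*h^2*exp(h) - 28*h*exp(h) + 6*h - 98*exp(h) - 16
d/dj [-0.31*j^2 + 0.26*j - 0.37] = 0.26 - 0.62*j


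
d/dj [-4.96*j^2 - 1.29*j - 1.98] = -9.92*j - 1.29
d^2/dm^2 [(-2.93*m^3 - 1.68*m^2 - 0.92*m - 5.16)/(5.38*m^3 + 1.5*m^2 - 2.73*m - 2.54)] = (-49.9629840000002*m^6 - 417.97758*m^5 - 2465.301072*m^4 - 1098.589314*m^3 + 73.8900600000001*m^2 - 430.74372*m - 125.151576)/(155.720872*m^9 + 130.2498*m^8 - 200.739636*m^7 - 349.367928*m^6 - 21.124494*m^5 + 240.229026*m^4 + 146.190207*m^3 - 27.758898*m^2 - 52.838604*m - 16.387064)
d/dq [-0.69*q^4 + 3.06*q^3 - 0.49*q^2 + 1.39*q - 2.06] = -2.76*q^3 + 9.18*q^2 - 0.98*q + 1.39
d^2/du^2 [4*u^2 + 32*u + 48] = 8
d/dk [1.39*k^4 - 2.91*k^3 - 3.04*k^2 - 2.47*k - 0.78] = 5.56*k^3 - 8.73*k^2 - 6.08*k - 2.47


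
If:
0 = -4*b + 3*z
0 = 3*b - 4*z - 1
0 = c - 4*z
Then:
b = -3/7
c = -16/7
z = -4/7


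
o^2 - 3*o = o*(o - 3)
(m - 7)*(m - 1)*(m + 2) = m^3 - 6*m^2 - 9*m + 14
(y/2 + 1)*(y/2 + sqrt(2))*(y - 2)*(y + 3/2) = y^4/4 + 3*y^3/8 + sqrt(2)*y^3/2 - y^2 + 3*sqrt(2)*y^2/4 - 2*sqrt(2)*y - 3*y/2 - 3*sqrt(2)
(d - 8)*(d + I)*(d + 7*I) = d^3 - 8*d^2 + 8*I*d^2 - 7*d - 64*I*d + 56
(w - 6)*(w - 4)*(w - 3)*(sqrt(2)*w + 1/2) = sqrt(2)*w^4 - 13*sqrt(2)*w^3 + w^3/2 - 13*w^2/2 + 54*sqrt(2)*w^2 - 72*sqrt(2)*w + 27*w - 36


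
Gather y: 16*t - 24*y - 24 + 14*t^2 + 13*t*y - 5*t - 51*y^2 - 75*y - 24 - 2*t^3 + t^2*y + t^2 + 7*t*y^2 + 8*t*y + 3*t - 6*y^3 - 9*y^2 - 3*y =-2*t^3 + 15*t^2 + 14*t - 6*y^3 + y^2*(7*t - 60) + y*(t^2 + 21*t - 102) - 48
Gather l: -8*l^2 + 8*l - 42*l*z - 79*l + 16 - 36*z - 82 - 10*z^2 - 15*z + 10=-8*l^2 + l*(-42*z - 71) - 10*z^2 - 51*z - 56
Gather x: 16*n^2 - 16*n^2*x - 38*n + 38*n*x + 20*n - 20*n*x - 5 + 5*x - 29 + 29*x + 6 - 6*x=16*n^2 - 18*n + x*(-16*n^2 + 18*n + 28) - 28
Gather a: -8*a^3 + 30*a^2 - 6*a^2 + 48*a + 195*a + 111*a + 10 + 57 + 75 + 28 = -8*a^3 + 24*a^2 + 354*a + 170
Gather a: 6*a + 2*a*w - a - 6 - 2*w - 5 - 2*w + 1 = a*(2*w + 5) - 4*w - 10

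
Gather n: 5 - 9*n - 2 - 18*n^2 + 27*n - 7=-18*n^2 + 18*n - 4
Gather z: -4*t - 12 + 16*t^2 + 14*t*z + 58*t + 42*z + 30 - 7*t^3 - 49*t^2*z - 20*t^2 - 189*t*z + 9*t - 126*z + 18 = -7*t^3 - 4*t^2 + 63*t + z*(-49*t^2 - 175*t - 84) + 36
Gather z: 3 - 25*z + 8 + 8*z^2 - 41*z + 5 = 8*z^2 - 66*z + 16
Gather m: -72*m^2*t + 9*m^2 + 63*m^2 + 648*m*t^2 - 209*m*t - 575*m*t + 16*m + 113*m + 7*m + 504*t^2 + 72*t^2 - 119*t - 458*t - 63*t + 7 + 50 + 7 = m^2*(72 - 72*t) + m*(648*t^2 - 784*t + 136) + 576*t^2 - 640*t + 64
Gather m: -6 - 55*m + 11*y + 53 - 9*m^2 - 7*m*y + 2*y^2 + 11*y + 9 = -9*m^2 + m*(-7*y - 55) + 2*y^2 + 22*y + 56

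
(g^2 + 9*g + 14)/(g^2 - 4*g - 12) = (g + 7)/(g - 6)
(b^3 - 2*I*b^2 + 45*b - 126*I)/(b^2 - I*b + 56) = (b^2 - 9*I*b - 18)/(b - 8*I)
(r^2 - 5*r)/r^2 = (r - 5)/r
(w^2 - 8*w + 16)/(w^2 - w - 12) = (w - 4)/(w + 3)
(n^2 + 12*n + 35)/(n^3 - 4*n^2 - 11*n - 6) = (n^2 + 12*n + 35)/(n^3 - 4*n^2 - 11*n - 6)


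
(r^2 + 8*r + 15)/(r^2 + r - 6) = (r + 5)/(r - 2)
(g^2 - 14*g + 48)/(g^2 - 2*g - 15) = (-g^2 + 14*g - 48)/(-g^2 + 2*g + 15)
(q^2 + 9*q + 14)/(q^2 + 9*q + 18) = (q^2 + 9*q + 14)/(q^2 + 9*q + 18)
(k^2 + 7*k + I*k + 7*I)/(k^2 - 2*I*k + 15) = (k^2 + k*(7 + I) + 7*I)/(k^2 - 2*I*k + 15)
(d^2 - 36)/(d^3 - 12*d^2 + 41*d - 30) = (d + 6)/(d^2 - 6*d + 5)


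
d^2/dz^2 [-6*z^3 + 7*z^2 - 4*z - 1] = 14 - 36*z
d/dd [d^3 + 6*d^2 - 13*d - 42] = 3*d^2 + 12*d - 13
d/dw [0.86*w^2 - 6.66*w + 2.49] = 1.72*w - 6.66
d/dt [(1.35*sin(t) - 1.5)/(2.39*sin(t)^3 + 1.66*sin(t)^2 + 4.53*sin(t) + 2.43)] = (-6.453*sin(t)^3 + 8.514*sin(t)^2 + 4.98*sin(t) + 10.0755)*cos(t)/(5.7121*sin(t)^6 + 7.9348*sin(t)^5 + 24.409*sin(t)^4 + 26.655*sin(t)^3 + 28.5885*sin(t)^2 + 22.0158*sin(t) + 5.9049)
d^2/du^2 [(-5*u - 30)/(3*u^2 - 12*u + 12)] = 10*(-u - 22)/(3*(u^4 - 8*u^3 + 24*u^2 - 32*u + 16))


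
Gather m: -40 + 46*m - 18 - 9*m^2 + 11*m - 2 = -9*m^2 + 57*m - 60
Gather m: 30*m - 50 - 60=30*m - 110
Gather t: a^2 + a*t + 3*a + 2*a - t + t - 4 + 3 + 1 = a^2 + a*t + 5*a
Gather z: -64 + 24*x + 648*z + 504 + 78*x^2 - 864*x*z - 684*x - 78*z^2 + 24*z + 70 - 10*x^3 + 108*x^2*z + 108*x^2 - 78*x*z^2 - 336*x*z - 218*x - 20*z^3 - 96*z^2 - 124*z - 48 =-10*x^3 + 186*x^2 - 878*x - 20*z^3 + z^2*(-78*x - 174) + z*(108*x^2 - 1200*x + 548) + 462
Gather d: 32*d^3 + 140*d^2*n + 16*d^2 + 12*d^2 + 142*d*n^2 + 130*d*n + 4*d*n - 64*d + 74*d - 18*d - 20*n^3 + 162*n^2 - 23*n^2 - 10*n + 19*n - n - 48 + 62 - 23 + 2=32*d^3 + d^2*(140*n + 28) + d*(142*n^2 + 134*n - 8) - 20*n^3 + 139*n^2 + 8*n - 7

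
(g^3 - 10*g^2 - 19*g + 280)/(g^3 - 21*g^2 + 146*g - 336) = (g + 5)/(g - 6)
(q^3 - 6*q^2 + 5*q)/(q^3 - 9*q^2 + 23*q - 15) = q/(q - 3)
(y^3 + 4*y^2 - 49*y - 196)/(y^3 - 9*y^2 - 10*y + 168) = (y + 7)/(y - 6)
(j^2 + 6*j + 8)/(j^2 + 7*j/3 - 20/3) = 3*(j + 2)/(3*j - 5)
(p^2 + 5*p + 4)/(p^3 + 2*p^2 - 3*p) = (p^2 + 5*p + 4)/(p*(p^2 + 2*p - 3))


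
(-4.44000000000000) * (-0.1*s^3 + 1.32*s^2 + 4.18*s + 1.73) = 0.444*s^3 - 5.8608*s^2 - 18.5592*s - 7.6812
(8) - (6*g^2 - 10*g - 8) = -6*g^2 + 10*g + 16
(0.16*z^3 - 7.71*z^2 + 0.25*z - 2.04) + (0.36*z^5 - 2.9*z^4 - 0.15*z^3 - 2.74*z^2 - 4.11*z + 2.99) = 0.36*z^5 - 2.9*z^4 + 0.01*z^3 - 10.45*z^2 - 3.86*z + 0.95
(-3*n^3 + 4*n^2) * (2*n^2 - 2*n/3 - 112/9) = -6*n^5 + 10*n^4 + 104*n^3/3 - 448*n^2/9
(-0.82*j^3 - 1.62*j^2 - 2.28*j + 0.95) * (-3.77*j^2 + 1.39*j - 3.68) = 3.0914*j^5 + 4.9676*j^4 + 9.3614*j^3 - 0.789099999999999*j^2 + 9.7109*j - 3.496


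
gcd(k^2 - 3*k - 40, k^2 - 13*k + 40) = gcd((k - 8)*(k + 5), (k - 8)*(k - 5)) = k - 8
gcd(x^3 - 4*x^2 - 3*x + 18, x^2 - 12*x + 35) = 1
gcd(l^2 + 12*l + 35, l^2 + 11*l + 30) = l + 5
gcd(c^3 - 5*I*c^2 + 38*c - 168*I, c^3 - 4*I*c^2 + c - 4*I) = c - 4*I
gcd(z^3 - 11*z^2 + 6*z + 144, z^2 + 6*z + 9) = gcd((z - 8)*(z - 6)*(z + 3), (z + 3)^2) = z + 3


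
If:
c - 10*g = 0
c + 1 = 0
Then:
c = -1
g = -1/10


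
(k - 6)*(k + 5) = k^2 - k - 30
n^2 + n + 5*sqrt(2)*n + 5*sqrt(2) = (n + 1)*(n + 5*sqrt(2))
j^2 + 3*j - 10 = (j - 2)*(j + 5)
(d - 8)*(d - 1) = d^2 - 9*d + 8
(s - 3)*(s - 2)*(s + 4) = s^3 - s^2 - 14*s + 24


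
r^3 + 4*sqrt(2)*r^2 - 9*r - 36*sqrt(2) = (r - 3)*(r + 3)*(r + 4*sqrt(2))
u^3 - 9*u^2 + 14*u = u*(u - 7)*(u - 2)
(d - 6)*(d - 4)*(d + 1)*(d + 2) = d^4 - 7*d^3 - 4*d^2 + 52*d + 48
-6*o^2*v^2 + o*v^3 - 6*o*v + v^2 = v*(-6*o + v)*(o*v + 1)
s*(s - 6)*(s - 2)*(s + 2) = s^4 - 6*s^3 - 4*s^2 + 24*s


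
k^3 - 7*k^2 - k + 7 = (k - 7)*(k - 1)*(k + 1)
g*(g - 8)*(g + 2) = g^3 - 6*g^2 - 16*g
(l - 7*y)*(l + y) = l^2 - 6*l*y - 7*y^2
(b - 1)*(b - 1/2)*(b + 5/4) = b^3 - b^2/4 - 11*b/8 + 5/8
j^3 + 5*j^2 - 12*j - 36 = (j - 3)*(j + 2)*(j + 6)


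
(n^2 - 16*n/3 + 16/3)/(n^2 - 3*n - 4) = (n - 4/3)/(n + 1)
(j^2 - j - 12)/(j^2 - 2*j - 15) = (j - 4)/(j - 5)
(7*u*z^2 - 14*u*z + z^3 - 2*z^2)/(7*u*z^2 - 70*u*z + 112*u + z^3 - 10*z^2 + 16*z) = z/(z - 8)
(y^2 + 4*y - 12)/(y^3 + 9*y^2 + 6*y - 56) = (y + 6)/(y^2 + 11*y + 28)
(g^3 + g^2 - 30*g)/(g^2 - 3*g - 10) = g*(g + 6)/(g + 2)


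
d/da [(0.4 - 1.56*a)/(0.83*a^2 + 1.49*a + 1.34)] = (1.2948*a^2 - 0.664*a - 2.6864)/(0.6889*a^4 + 2.4734*a^3 + 4.4445*a^2 + 3.9932*a + 1.7956)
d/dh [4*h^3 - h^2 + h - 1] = 12*h^2 - 2*h + 1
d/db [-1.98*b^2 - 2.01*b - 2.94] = -3.96*b - 2.01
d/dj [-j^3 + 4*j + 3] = 4 - 3*j^2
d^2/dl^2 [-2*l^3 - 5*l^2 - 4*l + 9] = -12*l - 10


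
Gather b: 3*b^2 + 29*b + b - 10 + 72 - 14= 3*b^2 + 30*b + 48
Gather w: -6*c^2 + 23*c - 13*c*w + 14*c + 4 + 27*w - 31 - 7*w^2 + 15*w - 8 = -6*c^2 + 37*c - 7*w^2 + w*(42 - 13*c) - 35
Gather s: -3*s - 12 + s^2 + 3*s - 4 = s^2 - 16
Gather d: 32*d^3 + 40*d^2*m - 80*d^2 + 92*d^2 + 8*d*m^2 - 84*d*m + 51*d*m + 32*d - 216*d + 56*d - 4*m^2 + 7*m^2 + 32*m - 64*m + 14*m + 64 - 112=32*d^3 + d^2*(40*m + 12) + d*(8*m^2 - 33*m - 128) + 3*m^2 - 18*m - 48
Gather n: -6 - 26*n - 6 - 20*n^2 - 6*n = -20*n^2 - 32*n - 12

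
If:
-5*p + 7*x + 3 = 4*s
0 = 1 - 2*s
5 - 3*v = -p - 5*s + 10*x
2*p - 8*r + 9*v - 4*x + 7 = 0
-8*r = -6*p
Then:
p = 481/354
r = 481/472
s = 1/2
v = 103/531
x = 293/354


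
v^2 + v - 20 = (v - 4)*(v + 5)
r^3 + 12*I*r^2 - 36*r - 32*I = (r + 2*I)^2*(r + 8*I)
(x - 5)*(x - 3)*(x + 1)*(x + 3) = x^4 - 4*x^3 - 14*x^2 + 36*x + 45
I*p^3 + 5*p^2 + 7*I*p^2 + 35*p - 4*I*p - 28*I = (p + 7)*(p - 4*I)*(I*p + 1)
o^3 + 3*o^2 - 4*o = o*(o - 1)*(o + 4)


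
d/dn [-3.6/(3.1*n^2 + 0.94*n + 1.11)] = (22.32*n + 3.384)/(3.1*n^2 + 0.94*n + 1.11)^2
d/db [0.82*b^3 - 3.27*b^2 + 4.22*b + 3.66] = 2.46*b^2 - 6.54*b + 4.22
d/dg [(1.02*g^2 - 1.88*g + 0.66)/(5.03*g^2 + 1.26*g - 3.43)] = (10.7416*g^2 - 13.6368*g + 5.6168)/(25.3009*g^4 + 12.6756*g^3 - 32.9182*g^2 - 8.6436*g + 11.7649)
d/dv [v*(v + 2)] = 2*v + 2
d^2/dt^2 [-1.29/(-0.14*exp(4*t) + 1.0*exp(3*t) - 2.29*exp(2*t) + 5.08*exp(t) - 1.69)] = ((-2.8896*exp(3*t) + 11.61*exp(2*t) - 11.8164*exp(t) + 6.5532)*(0.14*exp(4*t) - 1.0*exp(3*t) + 2.29*exp(2*t) - 5.08*exp(t) + 1.69) + 1.29*(0.56*exp(3*t) - 3.0*exp(2*t) + 4.58*exp(t) - 5.08)*(1.12*exp(3*t) - 6.0*exp(2*t) + 9.16*exp(t) - 10.16)*exp(t))*exp(t)/(0.14*exp(4*t) - 1.0*exp(3*t) + 2.29*exp(2*t) - 5.08*exp(t) + 1.69)^3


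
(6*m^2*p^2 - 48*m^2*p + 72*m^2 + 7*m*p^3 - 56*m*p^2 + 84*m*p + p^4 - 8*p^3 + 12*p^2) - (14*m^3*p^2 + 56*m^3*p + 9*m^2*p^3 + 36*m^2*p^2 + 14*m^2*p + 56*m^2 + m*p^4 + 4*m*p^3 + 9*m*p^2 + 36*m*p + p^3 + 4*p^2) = -14*m^3*p^2 - 56*m^3*p - 9*m^2*p^3 - 30*m^2*p^2 - 62*m^2*p + 16*m^2 - m*p^4 + 3*m*p^3 - 65*m*p^2 + 48*m*p + p^4 - 9*p^3 + 8*p^2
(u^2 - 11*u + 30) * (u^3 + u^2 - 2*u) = u^5 - 10*u^4 + 17*u^3 + 52*u^2 - 60*u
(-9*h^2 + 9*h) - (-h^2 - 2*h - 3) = -8*h^2 + 11*h + 3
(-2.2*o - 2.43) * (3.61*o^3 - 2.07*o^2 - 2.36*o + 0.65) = -7.942*o^4 - 4.2183*o^3 + 10.2221*o^2 + 4.3048*o - 1.5795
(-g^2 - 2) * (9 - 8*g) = 8*g^3 - 9*g^2 + 16*g - 18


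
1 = 1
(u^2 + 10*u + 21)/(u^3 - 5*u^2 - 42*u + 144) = (u^2 + 10*u + 21)/(u^3 - 5*u^2 - 42*u + 144)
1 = 1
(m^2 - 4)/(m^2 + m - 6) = (m + 2)/(m + 3)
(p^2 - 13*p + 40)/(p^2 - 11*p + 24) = (p - 5)/(p - 3)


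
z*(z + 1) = z^2 + z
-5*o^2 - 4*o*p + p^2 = (-5*o + p)*(o + p)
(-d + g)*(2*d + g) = -2*d^2 + d*g + g^2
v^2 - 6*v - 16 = (v - 8)*(v + 2)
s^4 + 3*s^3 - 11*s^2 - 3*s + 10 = (s - 2)*(s - 1)*(s + 1)*(s + 5)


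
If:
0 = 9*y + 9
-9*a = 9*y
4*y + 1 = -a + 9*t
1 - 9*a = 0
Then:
No Solution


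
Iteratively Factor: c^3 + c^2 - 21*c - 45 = (c + 3)*(c^2 - 2*c - 15) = (c - 5)*(c + 3)*(c + 3)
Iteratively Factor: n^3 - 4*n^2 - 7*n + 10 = (n - 5)*(n^2 + n - 2) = (n - 5)*(n - 1)*(n + 2)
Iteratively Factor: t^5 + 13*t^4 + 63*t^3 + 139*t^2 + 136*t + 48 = (t + 1)*(t^4 + 12*t^3 + 51*t^2 + 88*t + 48) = (t + 1)*(t + 4)*(t^3 + 8*t^2 + 19*t + 12) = (t + 1)*(t + 3)*(t + 4)*(t^2 + 5*t + 4) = (t + 1)^2*(t + 3)*(t + 4)*(t + 4)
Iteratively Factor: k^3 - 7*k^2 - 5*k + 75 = (k + 3)*(k^2 - 10*k + 25) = (k - 5)*(k + 3)*(k - 5)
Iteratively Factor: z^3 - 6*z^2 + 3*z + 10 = (z + 1)*(z^2 - 7*z + 10) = (z - 5)*(z + 1)*(z - 2)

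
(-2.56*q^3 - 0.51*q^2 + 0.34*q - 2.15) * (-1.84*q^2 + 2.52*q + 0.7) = 4.7104*q^5 - 5.5128*q^4 - 3.7028*q^3 + 4.4558*q^2 - 5.18*q - 1.505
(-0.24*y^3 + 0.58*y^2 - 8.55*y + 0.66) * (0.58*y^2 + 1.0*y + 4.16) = -0.1392*y^5 + 0.0964*y^4 - 5.3774*y^3 - 5.7544*y^2 - 34.908*y + 2.7456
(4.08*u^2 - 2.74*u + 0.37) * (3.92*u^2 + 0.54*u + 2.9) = 15.9936*u^4 - 8.5376*u^3 + 11.8028*u^2 - 7.7462*u + 1.073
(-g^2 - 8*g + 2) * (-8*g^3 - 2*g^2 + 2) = 8*g^5 + 66*g^4 - 6*g^2 - 16*g + 4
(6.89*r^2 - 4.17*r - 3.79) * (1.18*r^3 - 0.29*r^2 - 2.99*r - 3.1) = 8.1302*r^5 - 6.9187*r^4 - 23.864*r^3 - 7.7916*r^2 + 24.2591*r + 11.749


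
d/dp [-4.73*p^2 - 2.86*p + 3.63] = -9.46*p - 2.86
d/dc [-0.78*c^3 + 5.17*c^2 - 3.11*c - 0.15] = -2.34*c^2 + 10.34*c - 3.11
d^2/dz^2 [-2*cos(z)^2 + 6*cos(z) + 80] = -6*cos(z) + 4*cos(2*z)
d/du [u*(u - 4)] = 2*u - 4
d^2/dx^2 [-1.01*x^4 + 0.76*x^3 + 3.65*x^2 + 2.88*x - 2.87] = -12.12*x^2 + 4.56*x + 7.3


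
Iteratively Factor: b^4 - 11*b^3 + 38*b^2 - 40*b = (b)*(b^3 - 11*b^2 + 38*b - 40) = b*(b - 2)*(b^2 - 9*b + 20) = b*(b - 4)*(b - 2)*(b - 5)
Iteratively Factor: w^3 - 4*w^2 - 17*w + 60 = (w + 4)*(w^2 - 8*w + 15) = (w - 3)*(w + 4)*(w - 5)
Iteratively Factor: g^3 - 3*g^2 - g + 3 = (g + 1)*(g^2 - 4*g + 3) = (g - 3)*(g + 1)*(g - 1)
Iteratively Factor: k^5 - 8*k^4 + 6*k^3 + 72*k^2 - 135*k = (k - 3)*(k^4 - 5*k^3 - 9*k^2 + 45*k) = k*(k - 3)*(k^3 - 5*k^2 - 9*k + 45) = k*(k - 3)*(k + 3)*(k^2 - 8*k + 15) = k*(k - 3)^2*(k + 3)*(k - 5)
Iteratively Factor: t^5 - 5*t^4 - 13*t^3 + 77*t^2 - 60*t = (t)*(t^4 - 5*t^3 - 13*t^2 + 77*t - 60) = t*(t - 3)*(t^3 - 2*t^2 - 19*t + 20) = t*(t - 3)*(t + 4)*(t^2 - 6*t + 5) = t*(t - 5)*(t - 3)*(t + 4)*(t - 1)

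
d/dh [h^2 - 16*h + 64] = 2*h - 16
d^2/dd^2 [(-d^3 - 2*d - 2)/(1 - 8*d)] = 2*(64*d^3 - 24*d^2 + 3*d + 144)/(512*d^3 - 192*d^2 + 24*d - 1)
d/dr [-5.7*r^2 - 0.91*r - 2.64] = -11.4*r - 0.91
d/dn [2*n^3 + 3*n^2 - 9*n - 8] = 6*n^2 + 6*n - 9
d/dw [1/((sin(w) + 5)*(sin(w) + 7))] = -2*(sin(w) + 6)*cos(w)/((sin(w) + 5)^2*(sin(w) + 7)^2)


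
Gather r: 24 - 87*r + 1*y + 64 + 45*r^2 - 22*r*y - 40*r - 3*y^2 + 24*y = 45*r^2 + r*(-22*y - 127) - 3*y^2 + 25*y + 88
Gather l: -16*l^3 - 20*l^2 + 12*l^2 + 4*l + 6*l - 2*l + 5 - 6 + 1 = -16*l^3 - 8*l^2 + 8*l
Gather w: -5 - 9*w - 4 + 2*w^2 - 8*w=2*w^2 - 17*w - 9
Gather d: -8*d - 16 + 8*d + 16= 0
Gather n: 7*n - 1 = 7*n - 1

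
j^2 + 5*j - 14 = (j - 2)*(j + 7)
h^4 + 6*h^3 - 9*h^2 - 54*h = h*(h - 3)*(h + 3)*(h + 6)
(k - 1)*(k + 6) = k^2 + 5*k - 6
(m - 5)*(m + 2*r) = m^2 + 2*m*r - 5*m - 10*r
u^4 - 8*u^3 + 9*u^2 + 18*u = u*(u - 6)*(u - 3)*(u + 1)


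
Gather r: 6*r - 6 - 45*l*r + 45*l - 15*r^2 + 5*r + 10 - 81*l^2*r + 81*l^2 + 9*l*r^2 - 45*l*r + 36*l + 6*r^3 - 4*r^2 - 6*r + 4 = 81*l^2 + 81*l + 6*r^3 + r^2*(9*l - 19) + r*(-81*l^2 - 90*l + 5) + 8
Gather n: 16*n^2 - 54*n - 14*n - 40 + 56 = 16*n^2 - 68*n + 16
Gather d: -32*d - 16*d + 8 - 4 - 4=-48*d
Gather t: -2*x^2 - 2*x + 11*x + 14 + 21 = -2*x^2 + 9*x + 35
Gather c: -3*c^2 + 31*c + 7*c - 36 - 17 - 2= -3*c^2 + 38*c - 55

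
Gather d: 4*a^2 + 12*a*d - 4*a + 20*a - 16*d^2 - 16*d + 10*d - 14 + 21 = 4*a^2 + 16*a - 16*d^2 + d*(12*a - 6) + 7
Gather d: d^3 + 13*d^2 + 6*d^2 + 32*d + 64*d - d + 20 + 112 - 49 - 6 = d^3 + 19*d^2 + 95*d + 77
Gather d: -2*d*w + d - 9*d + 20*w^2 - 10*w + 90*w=d*(-2*w - 8) + 20*w^2 + 80*w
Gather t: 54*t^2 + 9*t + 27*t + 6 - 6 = 54*t^2 + 36*t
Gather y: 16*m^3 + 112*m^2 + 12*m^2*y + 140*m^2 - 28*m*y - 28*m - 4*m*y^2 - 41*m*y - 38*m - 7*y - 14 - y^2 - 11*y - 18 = 16*m^3 + 252*m^2 - 66*m + y^2*(-4*m - 1) + y*(12*m^2 - 69*m - 18) - 32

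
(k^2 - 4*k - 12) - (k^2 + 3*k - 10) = -7*k - 2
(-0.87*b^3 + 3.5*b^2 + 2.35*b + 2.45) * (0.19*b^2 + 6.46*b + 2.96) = -0.1653*b^5 - 4.9552*b^4 + 20.4813*b^3 + 26.0065*b^2 + 22.783*b + 7.252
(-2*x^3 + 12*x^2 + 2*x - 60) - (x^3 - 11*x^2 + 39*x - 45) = -3*x^3 + 23*x^2 - 37*x - 15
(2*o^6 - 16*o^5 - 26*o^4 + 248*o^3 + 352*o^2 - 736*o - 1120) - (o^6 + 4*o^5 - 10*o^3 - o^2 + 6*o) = o^6 - 20*o^5 - 26*o^4 + 258*o^3 + 353*o^2 - 742*o - 1120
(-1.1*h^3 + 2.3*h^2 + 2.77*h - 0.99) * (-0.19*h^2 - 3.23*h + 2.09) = 0.209*h^5 + 3.116*h^4 - 10.2543*h^3 - 3.952*h^2 + 8.987*h - 2.0691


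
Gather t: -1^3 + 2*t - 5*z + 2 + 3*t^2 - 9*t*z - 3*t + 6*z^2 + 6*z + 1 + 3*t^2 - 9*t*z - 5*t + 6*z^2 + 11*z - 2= 6*t^2 + t*(-18*z - 6) + 12*z^2 + 12*z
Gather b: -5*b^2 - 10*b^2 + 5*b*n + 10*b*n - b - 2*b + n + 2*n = -15*b^2 + b*(15*n - 3) + 3*n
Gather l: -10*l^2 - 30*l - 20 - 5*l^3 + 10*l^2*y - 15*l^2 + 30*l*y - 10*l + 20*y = -5*l^3 + l^2*(10*y - 25) + l*(30*y - 40) + 20*y - 20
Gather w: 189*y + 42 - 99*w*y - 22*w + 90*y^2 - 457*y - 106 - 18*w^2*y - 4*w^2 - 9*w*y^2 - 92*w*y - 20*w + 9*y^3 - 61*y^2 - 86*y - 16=w^2*(-18*y - 4) + w*(-9*y^2 - 191*y - 42) + 9*y^3 + 29*y^2 - 354*y - 80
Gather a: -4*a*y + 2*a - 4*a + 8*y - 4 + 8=a*(-4*y - 2) + 8*y + 4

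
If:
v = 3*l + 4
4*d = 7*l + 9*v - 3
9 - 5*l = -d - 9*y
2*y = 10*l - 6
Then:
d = 966/97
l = 39/194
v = 893/194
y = -387/194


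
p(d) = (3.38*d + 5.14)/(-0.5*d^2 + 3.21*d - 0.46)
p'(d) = (1.0*d - 3.21)*(3.38*d + 5.14)/(-0.5*d^2 + 3.21*d - 0.46)^2 + 3.38/(-0.5*d^2 + 3.21*d - 0.46) = (1.69*d^2 + 5.14*d - 18.0542)/(0.25*d^4 - 3.21*d^3 + 10.7641*d^2 - 2.9532*d + 0.2116)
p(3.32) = 3.49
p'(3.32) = 0.80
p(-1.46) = -0.03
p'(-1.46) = -0.57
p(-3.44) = 0.37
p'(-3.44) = -0.05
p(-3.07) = 0.35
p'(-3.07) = -0.08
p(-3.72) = 0.38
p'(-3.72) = -0.04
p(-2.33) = 0.26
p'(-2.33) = -0.18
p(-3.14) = 0.35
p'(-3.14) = -0.07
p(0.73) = 4.71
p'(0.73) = -5.13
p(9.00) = -2.95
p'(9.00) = 1.13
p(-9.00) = 0.36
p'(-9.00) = 0.01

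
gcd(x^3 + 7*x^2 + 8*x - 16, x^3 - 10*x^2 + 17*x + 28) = 1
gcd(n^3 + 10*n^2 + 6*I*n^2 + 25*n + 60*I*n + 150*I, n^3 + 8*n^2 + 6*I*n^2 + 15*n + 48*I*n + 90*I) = n^2 + n*(5 + 6*I) + 30*I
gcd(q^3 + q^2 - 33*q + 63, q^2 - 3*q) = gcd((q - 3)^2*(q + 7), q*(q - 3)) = q - 3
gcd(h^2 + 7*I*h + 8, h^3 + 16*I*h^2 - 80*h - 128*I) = h + 8*I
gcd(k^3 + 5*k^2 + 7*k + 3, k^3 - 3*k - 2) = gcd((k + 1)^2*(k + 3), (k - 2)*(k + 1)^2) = k^2 + 2*k + 1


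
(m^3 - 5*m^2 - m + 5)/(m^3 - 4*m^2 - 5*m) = (m - 1)/m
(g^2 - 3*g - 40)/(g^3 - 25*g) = (g - 8)/(g*(g - 5))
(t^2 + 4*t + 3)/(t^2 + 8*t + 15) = (t + 1)/(t + 5)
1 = 1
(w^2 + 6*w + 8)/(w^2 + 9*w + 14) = (w + 4)/(w + 7)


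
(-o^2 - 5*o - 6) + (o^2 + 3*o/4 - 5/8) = -17*o/4 - 53/8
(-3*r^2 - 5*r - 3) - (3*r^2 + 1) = -6*r^2 - 5*r - 4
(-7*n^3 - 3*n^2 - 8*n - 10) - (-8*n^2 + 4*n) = -7*n^3 + 5*n^2 - 12*n - 10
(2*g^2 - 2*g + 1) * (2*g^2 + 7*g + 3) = 4*g^4 + 10*g^3 - 6*g^2 + g + 3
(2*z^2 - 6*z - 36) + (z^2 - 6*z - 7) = 3*z^2 - 12*z - 43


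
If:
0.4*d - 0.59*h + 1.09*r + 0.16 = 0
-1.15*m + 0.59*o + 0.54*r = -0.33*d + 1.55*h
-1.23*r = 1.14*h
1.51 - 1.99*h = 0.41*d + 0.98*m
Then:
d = -4.31644736842105*r - 0.4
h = -1.07894736842105*r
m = 3.99678437164339*r + 1.70816326530612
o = 6.4548495557902*r + 3.55319958491871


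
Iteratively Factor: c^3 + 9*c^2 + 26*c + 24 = (c + 3)*(c^2 + 6*c + 8) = (c + 3)*(c + 4)*(c + 2)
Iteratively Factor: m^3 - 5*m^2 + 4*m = (m - 1)*(m^2 - 4*m) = (m - 4)*(m - 1)*(m)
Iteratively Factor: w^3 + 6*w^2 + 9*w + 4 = (w + 1)*(w^2 + 5*w + 4) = (w + 1)*(w + 4)*(w + 1)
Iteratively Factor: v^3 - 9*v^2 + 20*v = (v - 4)*(v^2 - 5*v) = (v - 5)*(v - 4)*(v)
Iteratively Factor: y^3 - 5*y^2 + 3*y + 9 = (y - 3)*(y^2 - 2*y - 3) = (y - 3)^2*(y + 1)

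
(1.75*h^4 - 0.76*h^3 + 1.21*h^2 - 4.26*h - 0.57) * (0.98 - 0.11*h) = -0.1925*h^5 + 1.7986*h^4 - 0.8779*h^3 + 1.6544*h^2 - 4.1121*h - 0.5586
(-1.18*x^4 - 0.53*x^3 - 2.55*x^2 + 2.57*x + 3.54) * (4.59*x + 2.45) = -5.4162*x^5 - 5.3237*x^4 - 13.003*x^3 + 5.5488*x^2 + 22.5451*x + 8.673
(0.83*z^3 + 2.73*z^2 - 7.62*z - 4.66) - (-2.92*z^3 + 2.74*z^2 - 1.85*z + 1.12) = 3.75*z^3 - 0.0100000000000002*z^2 - 5.77*z - 5.78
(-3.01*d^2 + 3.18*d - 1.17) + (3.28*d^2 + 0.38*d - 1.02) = 0.27*d^2 + 3.56*d - 2.19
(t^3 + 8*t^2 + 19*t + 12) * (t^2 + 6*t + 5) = t^5 + 14*t^4 + 72*t^3 + 166*t^2 + 167*t + 60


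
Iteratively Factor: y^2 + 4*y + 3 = (y + 3)*(y + 1)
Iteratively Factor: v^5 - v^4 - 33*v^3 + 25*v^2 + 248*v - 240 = (v - 1)*(v^4 - 33*v^2 - 8*v + 240) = (v - 3)*(v - 1)*(v^3 + 3*v^2 - 24*v - 80) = (v - 5)*(v - 3)*(v - 1)*(v^2 + 8*v + 16) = (v - 5)*(v - 3)*(v - 1)*(v + 4)*(v + 4)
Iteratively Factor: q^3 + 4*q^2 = (q + 4)*(q^2) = q*(q + 4)*(q)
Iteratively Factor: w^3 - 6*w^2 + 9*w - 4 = (w - 1)*(w^2 - 5*w + 4) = (w - 4)*(w - 1)*(w - 1)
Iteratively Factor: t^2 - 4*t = (t)*(t - 4)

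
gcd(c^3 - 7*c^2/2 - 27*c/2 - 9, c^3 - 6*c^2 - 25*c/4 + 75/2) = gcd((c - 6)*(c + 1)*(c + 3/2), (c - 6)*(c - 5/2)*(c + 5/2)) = c - 6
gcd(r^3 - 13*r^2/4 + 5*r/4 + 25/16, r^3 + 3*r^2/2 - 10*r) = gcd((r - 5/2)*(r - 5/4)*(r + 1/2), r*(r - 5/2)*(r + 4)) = r - 5/2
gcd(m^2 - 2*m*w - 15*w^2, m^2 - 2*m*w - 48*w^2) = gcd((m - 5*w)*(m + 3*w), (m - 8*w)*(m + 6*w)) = 1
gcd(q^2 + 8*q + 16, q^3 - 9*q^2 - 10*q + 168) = q + 4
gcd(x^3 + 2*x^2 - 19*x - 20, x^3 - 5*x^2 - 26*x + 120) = x^2 + x - 20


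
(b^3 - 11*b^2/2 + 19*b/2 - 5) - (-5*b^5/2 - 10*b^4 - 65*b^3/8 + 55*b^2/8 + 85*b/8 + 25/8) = 5*b^5/2 + 10*b^4 + 73*b^3/8 - 99*b^2/8 - 9*b/8 - 65/8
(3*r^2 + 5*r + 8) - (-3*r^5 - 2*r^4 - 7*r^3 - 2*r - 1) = 3*r^5 + 2*r^4 + 7*r^3 + 3*r^2 + 7*r + 9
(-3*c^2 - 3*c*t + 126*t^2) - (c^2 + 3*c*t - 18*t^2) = -4*c^2 - 6*c*t + 144*t^2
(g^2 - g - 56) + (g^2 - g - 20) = 2*g^2 - 2*g - 76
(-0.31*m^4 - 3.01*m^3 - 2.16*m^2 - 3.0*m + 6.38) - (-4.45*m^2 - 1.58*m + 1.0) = -0.31*m^4 - 3.01*m^3 + 2.29*m^2 - 1.42*m + 5.38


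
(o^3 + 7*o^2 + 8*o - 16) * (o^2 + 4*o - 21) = o^5 + 11*o^4 + 15*o^3 - 131*o^2 - 232*o + 336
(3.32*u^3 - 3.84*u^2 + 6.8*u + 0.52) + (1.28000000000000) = 3.32*u^3 - 3.84*u^2 + 6.8*u + 1.8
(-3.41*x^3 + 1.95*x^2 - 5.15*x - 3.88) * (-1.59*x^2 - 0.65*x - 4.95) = 5.4219*x^5 - 0.884*x^4 + 23.8005*x^3 - 0.1358*x^2 + 28.0145*x + 19.206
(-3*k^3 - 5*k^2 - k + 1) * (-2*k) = 6*k^4 + 10*k^3 + 2*k^2 - 2*k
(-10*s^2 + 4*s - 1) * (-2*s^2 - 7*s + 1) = 20*s^4 + 62*s^3 - 36*s^2 + 11*s - 1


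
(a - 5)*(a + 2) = a^2 - 3*a - 10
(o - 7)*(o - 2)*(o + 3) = o^3 - 6*o^2 - 13*o + 42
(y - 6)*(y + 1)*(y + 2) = y^3 - 3*y^2 - 16*y - 12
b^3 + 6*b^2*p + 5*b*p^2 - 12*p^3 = (b - p)*(b + 3*p)*(b + 4*p)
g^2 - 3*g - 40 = (g - 8)*(g + 5)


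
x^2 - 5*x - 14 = (x - 7)*(x + 2)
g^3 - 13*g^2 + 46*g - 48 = (g - 8)*(g - 3)*(g - 2)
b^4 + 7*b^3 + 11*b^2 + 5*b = b*(b + 1)^2*(b + 5)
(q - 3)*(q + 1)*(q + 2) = q^3 - 7*q - 6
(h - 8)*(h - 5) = h^2 - 13*h + 40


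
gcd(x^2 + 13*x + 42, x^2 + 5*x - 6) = x + 6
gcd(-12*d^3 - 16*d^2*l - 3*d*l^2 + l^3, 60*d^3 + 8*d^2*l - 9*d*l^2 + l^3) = 12*d^2 + 4*d*l - l^2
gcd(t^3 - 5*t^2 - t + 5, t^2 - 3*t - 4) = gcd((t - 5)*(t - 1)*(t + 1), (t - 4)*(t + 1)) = t + 1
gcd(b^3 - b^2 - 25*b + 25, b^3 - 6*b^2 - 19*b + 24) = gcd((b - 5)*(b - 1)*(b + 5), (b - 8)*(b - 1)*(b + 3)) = b - 1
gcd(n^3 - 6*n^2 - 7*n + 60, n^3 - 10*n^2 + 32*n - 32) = n - 4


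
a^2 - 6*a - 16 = (a - 8)*(a + 2)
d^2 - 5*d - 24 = (d - 8)*(d + 3)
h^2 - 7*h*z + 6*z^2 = (h - 6*z)*(h - z)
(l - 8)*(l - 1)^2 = l^3 - 10*l^2 + 17*l - 8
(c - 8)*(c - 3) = c^2 - 11*c + 24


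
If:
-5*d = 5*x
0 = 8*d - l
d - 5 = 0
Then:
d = 5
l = 40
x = -5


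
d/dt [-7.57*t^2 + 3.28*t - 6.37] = 3.28 - 15.14*t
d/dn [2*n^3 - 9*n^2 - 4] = 6*n*(n - 3)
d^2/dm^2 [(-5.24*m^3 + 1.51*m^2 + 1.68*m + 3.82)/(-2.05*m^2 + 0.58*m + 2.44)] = (2.8421709430404e-14*m^4 + 38.2352520000001*m^3 - 97.145532*m^2 + 164.012904*m - 54.010176)/(8.615125*m^6 - 7.31235*m^5 - 28.69344*m^4 + 17.211848*m^3 + 34.152192*m^2 - 10.359264*m - 14.526784)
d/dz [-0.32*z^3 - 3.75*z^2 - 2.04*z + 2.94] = -0.96*z^2 - 7.5*z - 2.04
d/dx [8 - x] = -1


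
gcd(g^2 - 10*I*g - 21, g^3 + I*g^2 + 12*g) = g - 3*I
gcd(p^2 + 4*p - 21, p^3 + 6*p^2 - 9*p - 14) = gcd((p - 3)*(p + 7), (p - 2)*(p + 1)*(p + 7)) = p + 7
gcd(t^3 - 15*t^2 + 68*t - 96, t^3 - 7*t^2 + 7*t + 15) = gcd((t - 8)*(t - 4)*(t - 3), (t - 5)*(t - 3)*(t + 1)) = t - 3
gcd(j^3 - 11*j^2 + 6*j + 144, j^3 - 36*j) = j - 6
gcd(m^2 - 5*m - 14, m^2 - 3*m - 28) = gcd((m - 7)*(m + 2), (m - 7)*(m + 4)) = m - 7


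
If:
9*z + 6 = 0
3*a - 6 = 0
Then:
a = 2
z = -2/3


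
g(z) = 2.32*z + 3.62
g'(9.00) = 2.32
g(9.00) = 24.50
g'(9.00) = 2.32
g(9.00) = 24.50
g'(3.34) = 2.32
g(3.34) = 11.37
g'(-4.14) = 2.32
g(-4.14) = -5.98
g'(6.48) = 2.32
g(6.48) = 18.65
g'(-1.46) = 2.32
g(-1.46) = 0.23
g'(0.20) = 2.32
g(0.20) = 4.08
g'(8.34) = 2.32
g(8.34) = 22.97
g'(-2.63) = 2.32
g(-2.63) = -2.48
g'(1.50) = 2.32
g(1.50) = 7.10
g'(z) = 2.32000000000000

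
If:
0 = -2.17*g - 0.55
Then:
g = -0.25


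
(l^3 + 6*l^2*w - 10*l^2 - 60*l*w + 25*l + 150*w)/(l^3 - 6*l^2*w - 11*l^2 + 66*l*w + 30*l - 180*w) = (-l^2 - 6*l*w + 5*l + 30*w)/(-l^2 + 6*l*w + 6*l - 36*w)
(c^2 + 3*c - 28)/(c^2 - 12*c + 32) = (c + 7)/(c - 8)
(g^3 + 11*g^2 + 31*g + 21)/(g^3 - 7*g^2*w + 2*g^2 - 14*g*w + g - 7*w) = (-g^2 - 10*g - 21)/(-g^2 + 7*g*w - g + 7*w)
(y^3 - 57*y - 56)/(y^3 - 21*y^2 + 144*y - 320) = (y^2 + 8*y + 7)/(y^2 - 13*y + 40)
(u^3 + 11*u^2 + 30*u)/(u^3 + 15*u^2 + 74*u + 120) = u/(u + 4)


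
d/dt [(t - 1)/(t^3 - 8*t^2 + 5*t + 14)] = (t^3 - 8*t^2 + 5*t - (t - 1)*(3*t^2 - 16*t + 5) + 14)/(t^3 - 8*t^2 + 5*t + 14)^2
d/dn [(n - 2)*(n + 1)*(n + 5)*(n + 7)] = 4*n^3 + 33*n^2 + 42*n - 59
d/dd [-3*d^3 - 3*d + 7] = -9*d^2 - 3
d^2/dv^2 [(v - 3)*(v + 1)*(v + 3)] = 6*v + 2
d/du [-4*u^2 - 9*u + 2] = -8*u - 9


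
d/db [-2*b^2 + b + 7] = 1 - 4*b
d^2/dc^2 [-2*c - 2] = 0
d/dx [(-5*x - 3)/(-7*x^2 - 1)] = (-35*x^2 - 42*x + 5)/(49*x^4 + 14*x^2 + 1)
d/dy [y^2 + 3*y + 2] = 2*y + 3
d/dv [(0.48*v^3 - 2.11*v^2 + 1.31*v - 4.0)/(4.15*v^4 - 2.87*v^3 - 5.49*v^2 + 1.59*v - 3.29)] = (-1.992*v^6 + 17.513*v^5 - 25.0004*v^4 + 75.4458*v^3 - 35.3406*v^2 - 30.0362*v + 2.0501)/(17.2225*v^8 - 23.821*v^7 - 37.3301*v^6 + 44.7096*v^5 - 6.2935*v^4 + 1.4264*v^3 + 38.6523*v^2 - 10.4622*v + 10.8241)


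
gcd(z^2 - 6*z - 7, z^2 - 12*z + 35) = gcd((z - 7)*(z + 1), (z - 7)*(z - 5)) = z - 7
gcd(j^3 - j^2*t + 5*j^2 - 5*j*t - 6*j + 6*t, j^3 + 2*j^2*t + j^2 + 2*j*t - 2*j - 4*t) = j - 1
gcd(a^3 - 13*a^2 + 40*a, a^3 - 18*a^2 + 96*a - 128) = a - 8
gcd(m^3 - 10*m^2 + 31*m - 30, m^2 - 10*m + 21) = m - 3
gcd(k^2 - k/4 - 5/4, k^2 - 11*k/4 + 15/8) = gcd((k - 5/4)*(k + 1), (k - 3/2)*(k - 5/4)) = k - 5/4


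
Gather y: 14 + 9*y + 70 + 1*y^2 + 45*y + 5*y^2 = 6*y^2 + 54*y + 84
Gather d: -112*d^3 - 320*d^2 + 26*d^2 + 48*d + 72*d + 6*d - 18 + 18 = -112*d^3 - 294*d^2 + 126*d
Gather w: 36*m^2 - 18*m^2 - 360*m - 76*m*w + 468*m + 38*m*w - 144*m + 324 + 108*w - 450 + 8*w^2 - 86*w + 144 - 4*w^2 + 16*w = 18*m^2 - 36*m + 4*w^2 + w*(38 - 38*m) + 18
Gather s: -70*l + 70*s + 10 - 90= -70*l + 70*s - 80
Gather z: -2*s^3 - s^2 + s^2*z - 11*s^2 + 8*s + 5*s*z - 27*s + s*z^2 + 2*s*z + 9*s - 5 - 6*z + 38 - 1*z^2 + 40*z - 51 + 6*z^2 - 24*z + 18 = -2*s^3 - 12*s^2 - 10*s + z^2*(s + 5) + z*(s^2 + 7*s + 10)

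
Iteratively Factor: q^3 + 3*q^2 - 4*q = (q)*(q^2 + 3*q - 4) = q*(q + 4)*(q - 1)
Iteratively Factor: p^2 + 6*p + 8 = (p + 2)*(p + 4)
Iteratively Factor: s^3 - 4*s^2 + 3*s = (s - 1)*(s^2 - 3*s) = s*(s - 1)*(s - 3)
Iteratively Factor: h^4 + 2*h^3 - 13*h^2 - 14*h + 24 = (h + 2)*(h^3 - 13*h + 12) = (h - 1)*(h + 2)*(h^2 + h - 12) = (h - 1)*(h + 2)*(h + 4)*(h - 3)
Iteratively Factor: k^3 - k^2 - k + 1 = (k - 1)*(k^2 - 1) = (k - 1)^2*(k + 1)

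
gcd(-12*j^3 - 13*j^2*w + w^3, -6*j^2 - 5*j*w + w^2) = j + w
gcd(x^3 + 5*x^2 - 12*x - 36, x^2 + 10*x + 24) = x + 6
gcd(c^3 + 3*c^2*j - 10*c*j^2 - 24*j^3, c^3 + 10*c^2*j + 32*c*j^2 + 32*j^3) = c^2 + 6*c*j + 8*j^2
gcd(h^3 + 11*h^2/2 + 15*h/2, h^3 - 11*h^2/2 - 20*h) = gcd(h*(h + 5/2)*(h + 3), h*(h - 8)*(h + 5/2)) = h^2 + 5*h/2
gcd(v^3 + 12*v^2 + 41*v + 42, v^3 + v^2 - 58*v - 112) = v^2 + 9*v + 14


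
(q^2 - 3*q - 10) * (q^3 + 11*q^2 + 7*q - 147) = q^5 + 8*q^4 - 36*q^3 - 278*q^2 + 371*q + 1470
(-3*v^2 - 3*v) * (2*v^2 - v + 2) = -6*v^4 - 3*v^3 - 3*v^2 - 6*v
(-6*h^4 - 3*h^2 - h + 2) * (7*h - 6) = -42*h^5 + 36*h^4 - 21*h^3 + 11*h^2 + 20*h - 12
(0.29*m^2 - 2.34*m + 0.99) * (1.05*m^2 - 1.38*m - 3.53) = 0.3045*m^4 - 2.8572*m^3 + 3.245*m^2 + 6.894*m - 3.4947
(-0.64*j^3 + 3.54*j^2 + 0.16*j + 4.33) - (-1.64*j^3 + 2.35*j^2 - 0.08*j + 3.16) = 1.0*j^3 + 1.19*j^2 + 0.24*j + 1.17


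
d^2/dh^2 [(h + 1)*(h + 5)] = 2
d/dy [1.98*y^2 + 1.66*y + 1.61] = 3.96*y + 1.66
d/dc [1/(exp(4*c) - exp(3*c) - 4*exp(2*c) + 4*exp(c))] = (-4*exp(3*c) + 3*exp(2*c) + 8*exp(c) - 4)*exp(-c)/(exp(3*c) - exp(2*c) - 4*exp(c) + 4)^2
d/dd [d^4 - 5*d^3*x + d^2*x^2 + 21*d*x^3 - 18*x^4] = 4*d^3 - 15*d^2*x + 2*d*x^2 + 21*x^3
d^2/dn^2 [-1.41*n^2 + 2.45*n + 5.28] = -2.82000000000000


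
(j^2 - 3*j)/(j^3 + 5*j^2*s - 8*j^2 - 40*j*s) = (j - 3)/(j^2 + 5*j*s - 8*j - 40*s)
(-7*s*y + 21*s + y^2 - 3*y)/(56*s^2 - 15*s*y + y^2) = (y - 3)/(-8*s + y)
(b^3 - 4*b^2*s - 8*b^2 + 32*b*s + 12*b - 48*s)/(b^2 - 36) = (b^2 - 4*b*s - 2*b + 8*s)/(b + 6)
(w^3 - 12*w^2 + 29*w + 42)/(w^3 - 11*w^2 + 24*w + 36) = (w - 7)/(w - 6)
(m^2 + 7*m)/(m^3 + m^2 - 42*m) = 1/(m - 6)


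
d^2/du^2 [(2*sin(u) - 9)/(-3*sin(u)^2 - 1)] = 2*(81*sin(u)^5 - 162*sin(u)^4 + 297*sin(u)^2 - 53*sin(u) + 63*sin(3*u)/2 - 9*sin(5*u)/2 - 27)/(3*sin(u)^2 + 1)^3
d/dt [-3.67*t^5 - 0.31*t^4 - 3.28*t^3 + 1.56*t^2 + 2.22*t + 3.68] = -18.35*t^4 - 1.24*t^3 - 9.84*t^2 + 3.12*t + 2.22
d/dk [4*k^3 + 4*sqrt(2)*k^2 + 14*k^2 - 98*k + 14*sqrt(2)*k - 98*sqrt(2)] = 12*k^2 + 8*sqrt(2)*k + 28*k - 98 + 14*sqrt(2)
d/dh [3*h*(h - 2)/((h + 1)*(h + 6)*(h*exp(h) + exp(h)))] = 3*(-h^4 - 6*h^3 + 13*h^2 + 36*h - 12)*exp(-h)/(h^5 + 15*h^4 + 75*h^3 + 145*h^2 + 120*h + 36)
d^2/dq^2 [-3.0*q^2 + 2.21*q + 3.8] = -6.00000000000000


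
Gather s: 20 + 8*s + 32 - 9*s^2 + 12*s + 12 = -9*s^2 + 20*s + 64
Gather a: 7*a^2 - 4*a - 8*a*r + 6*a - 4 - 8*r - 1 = 7*a^2 + a*(2 - 8*r) - 8*r - 5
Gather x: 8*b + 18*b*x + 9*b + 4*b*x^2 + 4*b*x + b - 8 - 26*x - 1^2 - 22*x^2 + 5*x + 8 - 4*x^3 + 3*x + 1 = 18*b - 4*x^3 + x^2*(4*b - 22) + x*(22*b - 18)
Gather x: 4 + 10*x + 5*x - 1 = 15*x + 3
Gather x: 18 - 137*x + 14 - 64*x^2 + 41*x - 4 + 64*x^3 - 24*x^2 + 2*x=64*x^3 - 88*x^2 - 94*x + 28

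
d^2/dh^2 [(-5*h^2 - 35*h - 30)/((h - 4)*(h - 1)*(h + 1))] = 10*(-h^3 - 18*h^2 + 102*h - 146)/(h^6 - 15*h^5 + 87*h^4 - 245*h^3 + 348*h^2 - 240*h + 64)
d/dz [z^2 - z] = 2*z - 1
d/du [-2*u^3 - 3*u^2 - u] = -6*u^2 - 6*u - 1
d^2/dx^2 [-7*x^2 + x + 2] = -14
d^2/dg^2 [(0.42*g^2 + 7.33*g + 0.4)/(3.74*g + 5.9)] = (3.5527136788005e-15*g^2 + 5.6843418860808e-14*g - 283.05708)/(52.313624*g^3 + 247.58052*g^2 + 390.5682*g + 205.379)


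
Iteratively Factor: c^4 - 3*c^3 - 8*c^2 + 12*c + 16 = (c - 2)*(c^3 - c^2 - 10*c - 8) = (c - 2)*(c + 1)*(c^2 - 2*c - 8) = (c - 4)*(c - 2)*(c + 1)*(c + 2)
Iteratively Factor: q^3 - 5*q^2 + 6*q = (q - 3)*(q^2 - 2*q) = (q - 3)*(q - 2)*(q)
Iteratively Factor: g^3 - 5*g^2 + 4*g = (g - 4)*(g^2 - g) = g*(g - 4)*(g - 1)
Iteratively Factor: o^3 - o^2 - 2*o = (o + 1)*(o^2 - 2*o) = o*(o + 1)*(o - 2)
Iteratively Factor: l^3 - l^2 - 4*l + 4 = (l - 2)*(l^2 + l - 2) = (l - 2)*(l + 2)*(l - 1)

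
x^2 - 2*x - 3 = (x - 3)*(x + 1)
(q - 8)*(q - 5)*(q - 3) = q^3 - 16*q^2 + 79*q - 120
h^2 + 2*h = h*(h + 2)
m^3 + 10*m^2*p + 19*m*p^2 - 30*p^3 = (m - p)*(m + 5*p)*(m + 6*p)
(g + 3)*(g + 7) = g^2 + 10*g + 21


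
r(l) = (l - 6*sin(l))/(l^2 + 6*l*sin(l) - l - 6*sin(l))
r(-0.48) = 0.48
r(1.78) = -0.69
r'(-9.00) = 0.07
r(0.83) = 4.03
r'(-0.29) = 0.45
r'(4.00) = 27.16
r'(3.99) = 30.83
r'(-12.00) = -0.14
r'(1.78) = 1.23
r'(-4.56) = -0.09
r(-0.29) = 0.55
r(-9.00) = -0.06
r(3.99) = -5.55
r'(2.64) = 0.69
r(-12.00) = -0.13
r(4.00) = -5.26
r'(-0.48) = 0.35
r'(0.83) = 23.22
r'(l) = (1 - 6*cos(l))/(l^2 + 6*l*sin(l) - l - 6*sin(l)) + (l - 6*sin(l))*(-6*l*cos(l) - 2*l - 6*sin(l) + 6*cos(l) + 1)/(l^2 + 6*l*sin(l) - l - 6*sin(l))^2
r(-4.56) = 1.38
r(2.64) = -0.03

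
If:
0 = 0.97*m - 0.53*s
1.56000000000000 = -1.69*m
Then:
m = -0.92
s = -1.69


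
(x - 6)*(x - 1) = x^2 - 7*x + 6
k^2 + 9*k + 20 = (k + 4)*(k + 5)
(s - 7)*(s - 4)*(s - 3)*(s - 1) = s^4 - 15*s^3 + 75*s^2 - 145*s + 84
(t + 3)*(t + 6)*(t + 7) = t^3 + 16*t^2 + 81*t + 126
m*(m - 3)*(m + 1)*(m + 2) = m^4 - 7*m^2 - 6*m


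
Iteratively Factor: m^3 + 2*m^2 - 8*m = (m + 4)*(m^2 - 2*m) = m*(m + 4)*(m - 2)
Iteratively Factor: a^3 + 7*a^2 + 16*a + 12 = (a + 3)*(a^2 + 4*a + 4) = (a + 2)*(a + 3)*(a + 2)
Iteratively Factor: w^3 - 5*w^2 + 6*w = (w - 3)*(w^2 - 2*w) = w*(w - 3)*(w - 2)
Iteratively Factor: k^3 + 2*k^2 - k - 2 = (k - 1)*(k^2 + 3*k + 2) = (k - 1)*(k + 2)*(k + 1)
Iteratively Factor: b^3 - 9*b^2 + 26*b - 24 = (b - 4)*(b^2 - 5*b + 6) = (b - 4)*(b - 2)*(b - 3)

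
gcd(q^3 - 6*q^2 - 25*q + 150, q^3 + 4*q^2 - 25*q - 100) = q^2 - 25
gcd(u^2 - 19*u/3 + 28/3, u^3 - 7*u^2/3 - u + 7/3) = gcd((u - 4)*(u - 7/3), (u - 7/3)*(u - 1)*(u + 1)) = u - 7/3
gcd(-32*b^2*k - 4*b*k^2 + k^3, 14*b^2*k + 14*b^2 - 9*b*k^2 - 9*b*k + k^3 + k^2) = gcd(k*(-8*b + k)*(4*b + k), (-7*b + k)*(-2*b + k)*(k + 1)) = 1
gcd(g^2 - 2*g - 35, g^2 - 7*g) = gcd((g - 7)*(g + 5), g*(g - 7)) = g - 7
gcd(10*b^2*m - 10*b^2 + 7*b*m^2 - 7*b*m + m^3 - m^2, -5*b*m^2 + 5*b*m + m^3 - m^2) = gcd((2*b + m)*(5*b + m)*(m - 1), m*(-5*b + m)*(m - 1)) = m - 1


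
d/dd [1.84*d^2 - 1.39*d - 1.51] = 3.68*d - 1.39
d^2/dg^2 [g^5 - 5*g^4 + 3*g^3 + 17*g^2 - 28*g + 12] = 20*g^3 - 60*g^2 + 18*g + 34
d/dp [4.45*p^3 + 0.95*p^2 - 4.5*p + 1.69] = 13.35*p^2 + 1.9*p - 4.5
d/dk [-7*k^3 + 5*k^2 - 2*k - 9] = -21*k^2 + 10*k - 2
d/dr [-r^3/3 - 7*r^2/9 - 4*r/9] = -r^2 - 14*r/9 - 4/9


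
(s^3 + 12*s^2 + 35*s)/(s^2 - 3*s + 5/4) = 4*s*(s^2 + 12*s + 35)/(4*s^2 - 12*s + 5)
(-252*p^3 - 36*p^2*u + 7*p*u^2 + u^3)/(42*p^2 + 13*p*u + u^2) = -6*p + u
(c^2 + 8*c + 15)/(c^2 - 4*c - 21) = (c + 5)/(c - 7)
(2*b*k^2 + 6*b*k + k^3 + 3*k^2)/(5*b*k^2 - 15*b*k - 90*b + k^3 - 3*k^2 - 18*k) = k*(2*b + k)/(5*b*k - 30*b + k^2 - 6*k)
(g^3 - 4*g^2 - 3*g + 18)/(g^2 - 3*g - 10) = (g^2 - 6*g + 9)/(g - 5)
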